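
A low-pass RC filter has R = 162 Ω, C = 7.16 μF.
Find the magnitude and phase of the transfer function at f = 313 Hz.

Step 1 — Angular frequency: ω = 2π·313 = 1967 rad/s.
Step 2 — Transfer function: H(jω) = 1/(1 + jωRC).
Step 3 — Denominator: 1 + jωRC = 1 + j·1967·162·7.16e-06 = 1 + j2.281.
Step 4 — H = 0.1612 - j0.3677.
Step 5 — Magnitude: |H| = 0.4015 (-7.9 dB); phase: φ = -66.3°.

|H| = 0.4015 (-7.9 dB), φ = -66.3°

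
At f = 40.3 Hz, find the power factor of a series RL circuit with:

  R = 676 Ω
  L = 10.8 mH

Step 1 — Angular frequency: ω = 2π·f = 2π·40.3 = 253.2 rad/s.
Step 2 — Component impedances:
  R: Z = R = 676 Ω
  L: Z = jωL = j·253.2·0.0108 = 0 + j2.735 Ω
Step 3 — Series combination: Z_total = R + L = 676 + j2.735 Ω = 676∠0.2° Ω.
Step 4 — Power factor: PF = cos(φ) = Re(Z)/|Z| = 676/676 = 1.
Step 5 — Type: Im(Z) = 2.735 ⇒ lagging (phase φ = 0.2°).

PF = 1 (lagging, φ = 0.2°)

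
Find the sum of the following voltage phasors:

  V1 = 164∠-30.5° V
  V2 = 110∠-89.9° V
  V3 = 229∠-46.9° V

Step 1 — Convert each phasor to rectangular form:
  V1 = 164·(cos(-30.5°) + j·sin(-30.5°)) = 141.3 - j83.24 V
  V2 = 110·(cos(-89.9°) + j·sin(-89.9°)) = 0.192 - j110 V
  V3 = 229·(cos(-46.9°) + j·sin(-46.9°)) = 156.5 - j167.2 V
Step 2 — Sum components: V_total = 298 - j360.4 V.
Step 3 — Convert to polar: |V_total| = 467.7 V, ∠V_total = -50.4°.

V_total = 467.7∠-50.4° V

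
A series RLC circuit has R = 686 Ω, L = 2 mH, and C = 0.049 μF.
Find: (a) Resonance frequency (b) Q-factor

Step 1 — Resonance condition Im(Z)=0 gives ω₀ = 1/√(LC).
Step 2 — ω₀ = 1/√(0.002·4.9e-08) = 1.01e+05 rad/s.
Step 3 — f₀ = ω₀/(2π) = 1.608e+04 Hz.
Step 4 — Series Q: Q = ω₀L/R = 1.01e+05·0.002/686 = 0.2945.

(a) f₀ = 1.608e+04 Hz  (b) Q = 0.2945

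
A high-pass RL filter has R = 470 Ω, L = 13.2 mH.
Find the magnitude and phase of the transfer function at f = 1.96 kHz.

Step 1 — Angular frequency: ω = 2π·1960 = 1.232e+04 rad/s.
Step 2 — Transfer function: H(jω) = jωL/(R + jωL).
Step 3 — Numerator jωL = j·162.6; denominator R + jωL = 470 + j162.6.
Step 4 — H = 0.1068 + j0.3089.
Step 5 — Magnitude: |H| = 0.3269 (-9.7 dB); phase: φ = 70.9°.

|H| = 0.3269 (-9.7 dB), φ = 70.9°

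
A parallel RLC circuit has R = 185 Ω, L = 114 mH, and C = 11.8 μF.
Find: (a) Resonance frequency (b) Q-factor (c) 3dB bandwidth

Step 1 — Resonance: ω₀ = 1/√(LC) = 1/√(0.114·1.18e-05) = 862.2 rad/s.
Step 2 — f₀ = ω₀/(2π) = 137.2 Hz.
Step 3 — Parallel Q: Q = R/(ω₀L) = 185/(862.2·0.114) = 1.882.
Step 4 — Bandwidth: Δω = ω₀/Q = 458.1 rad/s; BW = Δω/(2π) = 72.91 Hz.

(a) f₀ = 137.2 Hz  (b) Q = 1.882  (c) BW = 72.91 Hz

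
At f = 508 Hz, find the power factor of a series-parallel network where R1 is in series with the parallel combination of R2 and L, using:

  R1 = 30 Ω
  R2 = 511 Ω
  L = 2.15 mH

Step 1 — Angular frequency: ω = 2π·f = 2π·508 = 3192 rad/s.
Step 2 — Component impedances:
  R1: Z = R = 30 Ω
  R2: Z = R = 511 Ω
  L: Z = jωL = j·3192·0.00215 = 0 + j6.862 Ω
Step 3 — Parallel branch: R2 || L = 1/(1/R2 + 1/L) = 0.09214 + j6.861 Ω.
Step 4 — Series with R1: Z_total = R1 + (R2 || L) = 30.09 + j6.861 Ω = 30.86∠12.8° Ω.
Step 5 — Power factor: PF = cos(φ) = Re(Z)/|Z| = 30.09/30.86 = 0.975.
Step 6 — Type: Im(Z) = 6.861 ⇒ lagging (phase φ = 12.8°).

PF = 0.975 (lagging, φ = 12.8°)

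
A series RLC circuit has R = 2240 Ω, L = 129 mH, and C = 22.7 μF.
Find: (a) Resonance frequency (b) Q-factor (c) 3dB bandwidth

Step 1 — Resonance condition Im(Z)=0 gives ω₀ = 1/√(LC).
Step 2 — ω₀ = 1/√(0.129·2.27e-05) = 584.4 rad/s.
Step 3 — f₀ = ω₀/(2π) = 93.01 Hz.
Step 4 — Series Q: Q = ω₀L/R = 584.4·0.129/2240 = 0.03365.
Step 5 — 3dB bandwidth: Δω = ω₀/Q = 1.736e+04 rad/s; BW = Δω/(2π) = 2764 Hz.

(a) f₀ = 93.01 Hz  (b) Q = 0.03365  (c) BW = 2764 Hz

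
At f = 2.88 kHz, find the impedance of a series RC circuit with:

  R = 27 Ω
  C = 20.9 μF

Step 1 — Angular frequency: ω = 2π·f = 2π·2880 = 1.81e+04 rad/s.
Step 2 — Component impedances:
  R: Z = R = 27 Ω
  C: Z = 1/(jωC) = -j/(ω·C) = 0 - j2.644 Ω
Step 3 — Series combination: Z_total = R + C = 27 - j2.644 Ω = 27.13∠-5.6° Ω.

Z = 27 - j2.644 Ω = 27.13∠-5.6° Ω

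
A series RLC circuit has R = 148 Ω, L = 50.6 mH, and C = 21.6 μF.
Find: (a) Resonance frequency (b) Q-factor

Step 1 — Resonance condition Im(Z)=0 gives ω₀ = 1/√(LC).
Step 2 — ω₀ = 1/√(0.0506·2.16e-05) = 956.5 rad/s.
Step 3 — f₀ = ω₀/(2π) = 152.2 Hz.
Step 4 — Series Q: Q = ω₀L/R = 956.5·0.0506/148 = 0.327.

(a) f₀ = 152.2 Hz  (b) Q = 0.327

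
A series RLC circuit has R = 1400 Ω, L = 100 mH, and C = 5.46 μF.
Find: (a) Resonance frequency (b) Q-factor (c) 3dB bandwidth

Step 1 — Resonance: ω₀ = 1/√(LC) = 1/√(0.1·5.46e-06) = 1353 rad/s.
Step 2 — f₀ = ω₀/(2π) = 215.4 Hz.
Step 3 — Series Q: Q = ω₀L/R = 1353·0.1/1400 = 0.09667.
Step 4 — Bandwidth: Δω = ω₀/Q = 1.4e+04 rad/s; BW = Δω/(2π) = 2228 Hz.

(a) f₀ = 215.4 Hz  (b) Q = 0.09667  (c) BW = 2228 Hz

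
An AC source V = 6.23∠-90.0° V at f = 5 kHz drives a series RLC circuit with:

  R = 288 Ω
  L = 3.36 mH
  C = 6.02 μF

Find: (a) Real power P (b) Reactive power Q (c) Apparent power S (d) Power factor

Step 1 — Angular frequency: ω = 2π·f = 2π·5000 = 3.142e+04 rad/s.
Step 2 — Component impedances:
  R: Z = R = 288 Ω
  L: Z = jωL = j·3.142e+04·0.00336 = 0 + j105.6 Ω
  C: Z = 1/(jωC) = -j/(ω·C) = 0 - j5.288 Ω
Step 3 — Series combination: Z_total = R + L + C = 288 + j100.3 Ω = 305∠19.2° Ω.
Step 4 — Source phasor: V = 6.23∠-90.0° V = 0 - j6.23 V.
Step 5 — Current: I = V / Z = -0.006717 - j0.01929 A = 0.02043∠-109.2° A.
Step 6 — Complex power: S = V·I* = 0.1202 + j0.04185 VA.
Step 7 — Real power: P = Re(S) = 0.1202 W.
Step 8 — Reactive power: Q = Im(S) = 0.04185 VAR.
Step 9 — Apparent power: |S| = 0.1273 VA.
Step 10 — Power factor: PF = P/|S| = 0.9444 (lagging).

(a) P = 0.1202 W  (b) Q = 0.04185 VAR  (c) S = 0.1273 VA  (d) PF = 0.9444 (lagging)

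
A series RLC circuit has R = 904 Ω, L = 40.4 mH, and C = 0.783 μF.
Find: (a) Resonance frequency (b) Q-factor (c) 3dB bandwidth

Step 1 — Resonance condition Im(Z)=0 gives ω₀ = 1/√(LC).
Step 2 — ω₀ = 1/√(0.0404·7.83e-07) = 5622 rad/s.
Step 3 — f₀ = ω₀/(2π) = 894.8 Hz.
Step 4 — Series Q: Q = ω₀L/R = 5622·0.0404/904 = 0.2513.
Step 5 — 3dB bandwidth: Δω = ω₀/Q = 2.238e+04 rad/s; BW = Δω/(2π) = 3561 Hz.

(a) f₀ = 894.8 Hz  (b) Q = 0.2513  (c) BW = 3561 Hz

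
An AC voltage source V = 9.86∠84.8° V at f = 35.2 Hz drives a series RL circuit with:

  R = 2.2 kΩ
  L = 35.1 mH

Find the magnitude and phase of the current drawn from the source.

Step 1 — Angular frequency: ω = 2π·f = 2π·35.2 = 221.2 rad/s.
Step 2 — Component impedances:
  R: Z = R = 2200 Ω
  L: Z = jωL = j·221.2·0.0351 = 0 + j7.763 Ω
Step 3 — Series combination: Z_total = R + L = 2200 + j7.763 Ω = 2200∠0.2° Ω.
Step 4 — Source phasor: V = 9.86∠84.8° V = 0.8936 + j9.819 V.
Step 5 — Ohm's law: I = V / Z_total = (0.8936 + j9.819) / (2200 + j7.763) = 0.0004219 + j0.004462 A.
Step 6 — Convert to polar: |I| = 0.004482 A, ∠I = 84.6°.

I = 0.004482∠84.6° A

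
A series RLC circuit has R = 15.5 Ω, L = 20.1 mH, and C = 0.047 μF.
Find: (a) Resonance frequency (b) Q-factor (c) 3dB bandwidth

Step 1 — Resonance condition Im(Z)=0 gives ω₀ = 1/√(LC).
Step 2 — ω₀ = 1/√(0.0201·4.7e-08) = 3.254e+04 rad/s.
Step 3 — f₀ = ω₀/(2π) = 5178 Hz.
Step 4 — Series Q: Q = ω₀L/R = 3.254e+04·0.0201/15.5 = 42.19.
Step 5 — 3dB bandwidth: Δω = ω₀/Q = 771.1 rad/s; BW = Δω/(2π) = 122.7 Hz.

(a) f₀ = 5178 Hz  (b) Q = 42.19  (c) BW = 122.7 Hz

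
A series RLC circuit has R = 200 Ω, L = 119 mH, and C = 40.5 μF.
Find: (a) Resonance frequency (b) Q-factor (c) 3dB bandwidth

Step 1 — Resonance condition Im(Z)=0 gives ω₀ = 1/√(LC).
Step 2 — ω₀ = 1/√(0.119·4.05e-05) = 455.5 rad/s.
Step 3 — f₀ = ω₀/(2π) = 72.5 Hz.
Step 4 — Series Q: Q = ω₀L/R = 455.5·0.119/200 = 0.271.
Step 5 — 3dB bandwidth: Δω = ω₀/Q = 1681 rad/s; BW = Δω/(2π) = 267.5 Hz.

(a) f₀ = 72.5 Hz  (b) Q = 0.271  (c) BW = 267.5 Hz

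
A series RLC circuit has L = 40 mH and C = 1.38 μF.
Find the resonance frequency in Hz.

Step 1 — Resonance condition Im(Z)=0 gives ω₀ = 1/√(LC).
Step 2 — ω₀ = 1/√(0.04·1.38e-06) = 4256 rad/s.
Step 3 — f₀ = ω₀/(2π) = 677.4 Hz.

f₀ = 677.4 Hz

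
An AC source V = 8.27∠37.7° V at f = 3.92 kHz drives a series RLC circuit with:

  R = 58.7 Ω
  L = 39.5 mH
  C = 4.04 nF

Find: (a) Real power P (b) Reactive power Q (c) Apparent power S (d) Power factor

Step 1 — Angular frequency: ω = 2π·f = 2π·3920 = 2.463e+04 rad/s.
Step 2 — Component impedances:
  R: Z = R = 58.7 Ω
  L: Z = jωL = j·2.463e+04·0.0395 = 0 + j972.9 Ω
  C: Z = 1/(jωC) = -j/(ω·C) = 0 - j1.005e+04 Ω
Step 3 — Series combination: Z_total = R + L + C = 58.7 - j9077 Ω = 9077∠-89.6° Ω.
Step 4 — Source phasor: V = 8.27∠37.7° V = 6.543 + j5.057 V.
Step 5 — Current: I = V / Z = -0.0005525 + j0.0007245 A = 0.0009111∠127.3° A.
Step 6 — Complex power: S = V·I* = 4.873e-05 - j0.007535 VA.
Step 7 — Real power: P = Re(S) = 4.873e-05 W.
Step 8 — Reactive power: Q = Im(S) = -0.007535 VAR.
Step 9 — Apparent power: |S| = 0.007535 VA.
Step 10 — Power factor: PF = P/|S| = 0.006467 (leading).

(a) P = 4.873e-05 W  (b) Q = -0.007535 VAR  (c) S = 0.007535 VA  (d) PF = 0.006467 (leading)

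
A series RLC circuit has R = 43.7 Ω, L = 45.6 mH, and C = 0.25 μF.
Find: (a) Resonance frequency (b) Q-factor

Step 1 — Resonance condition Im(Z)=0 gives ω₀ = 1/√(LC).
Step 2 — ω₀ = 1/√(0.0456·2.5e-07) = 9366 rad/s.
Step 3 — f₀ = ω₀/(2π) = 1491 Hz.
Step 4 — Series Q: Q = ω₀L/R = 9366·0.0456/43.7 = 9.773.

(a) f₀ = 1491 Hz  (b) Q = 9.773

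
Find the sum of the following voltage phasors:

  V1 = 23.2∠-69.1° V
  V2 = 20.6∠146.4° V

Step 1 — Convert each phasor to rectangular form:
  V1 = 23.2·(cos(-69.1°) + j·sin(-69.1°)) = 8.276 - j21.67 V
  V2 = 20.6·(cos(146.4°) + j·sin(146.4°)) = -17.16 + j11.4 V
Step 2 — Sum components: V_total = -8.882 - j10.27 V.
Step 3 — Convert to polar: |V_total| = 13.58 V, ∠V_total = -130.8°.

V_total = 13.58∠-130.8° V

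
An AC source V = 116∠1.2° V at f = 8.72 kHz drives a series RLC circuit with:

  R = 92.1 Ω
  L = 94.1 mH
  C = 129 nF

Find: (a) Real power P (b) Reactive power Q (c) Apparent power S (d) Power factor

Step 1 — Angular frequency: ω = 2π·f = 2π·8720 = 5.479e+04 rad/s.
Step 2 — Component impedances:
  R: Z = R = 92.1 Ω
  L: Z = jωL = j·5.479e+04·0.0941 = 0 + j5156 Ω
  C: Z = 1/(jωC) = -j/(ω·C) = 0 - j141.5 Ω
Step 3 — Series combination: Z_total = R + L + C = 92.1 + j5014 Ω = 5015∠88.9° Ω.
Step 4 — Source phasor: V = 116∠1.2° V = 116 + j2.429 V.
Step 5 — Current: I = V / Z = 0.000909 - j0.02311 A = 0.02313∠-87.7° A.
Step 6 — Complex power: S = V·I* = 0.04928 + j2.683 VA.
Step 7 — Real power: P = Re(S) = 0.04928 W.
Step 8 — Reactive power: Q = Im(S) = 2.683 VAR.
Step 9 — Apparent power: |S| = 2.683 VA.
Step 10 — Power factor: PF = P/|S| = 0.01836 (lagging).

(a) P = 0.04928 W  (b) Q = 2.683 VAR  (c) S = 2.683 VA  (d) PF = 0.01836 (lagging)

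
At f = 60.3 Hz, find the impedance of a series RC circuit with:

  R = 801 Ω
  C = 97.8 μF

Step 1 — Angular frequency: ω = 2π·f = 2π·60.3 = 378.9 rad/s.
Step 2 — Component impedances:
  R: Z = R = 801 Ω
  C: Z = 1/(jωC) = -j/(ω·C) = 0 - j26.99 Ω
Step 3 — Series combination: Z_total = R + C = 801 - j26.99 Ω = 801.5∠-1.9° Ω.

Z = 801 - j26.99 Ω = 801.5∠-1.9° Ω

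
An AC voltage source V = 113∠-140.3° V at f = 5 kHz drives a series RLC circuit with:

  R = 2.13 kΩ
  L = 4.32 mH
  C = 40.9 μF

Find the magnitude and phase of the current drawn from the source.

Step 1 — Angular frequency: ω = 2π·f = 2π·5000 = 3.142e+04 rad/s.
Step 2 — Component impedances:
  R: Z = R = 2130 Ω
  L: Z = jωL = j·3.142e+04·0.00432 = 0 + j135.7 Ω
  C: Z = 1/(jωC) = -j/(ω·C) = 0 - j0.7783 Ω
Step 3 — Series combination: Z_total = R + L + C = 2130 + j134.9 Ω = 2134∠3.6° Ω.
Step 4 — Source phasor: V = 113∠-140.3° V = -86.94 - j72.18 V.
Step 5 — Ohm's law: I = V / Z_total = (-86.94 - j72.18) / (2130 + j134.9) = -0.04279 - j0.03118 A.
Step 6 — Convert to polar: |I| = 0.05295 A, ∠I = -143.9°.

I = 0.05295∠-143.9° A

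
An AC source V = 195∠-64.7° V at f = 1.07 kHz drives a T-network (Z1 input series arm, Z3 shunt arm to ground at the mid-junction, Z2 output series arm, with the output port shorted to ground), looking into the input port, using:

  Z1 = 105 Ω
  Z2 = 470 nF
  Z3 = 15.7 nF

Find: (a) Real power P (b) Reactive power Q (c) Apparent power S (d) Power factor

Step 1 — Angular frequency: ω = 2π·f = 2π·1070 = 6723 rad/s.
Step 2 — Component impedances:
  Z1: Z = R = 105 Ω
  Z2: Z = 1/(jωC) = -j/(ω·C) = 0 - j316.5 Ω
  Z3: Z = 1/(jωC) = -j/(ω·C) = 0 - j9474 Ω
Step 3 — With the output port shorted to ground, the output series arm Z2 runs from the junction to ground; the shunt arm Z3 also runs from the junction to ground. They appear in parallel: Z3 || Z2 = 0 - j306.2 Ω.
Step 4 — Series with input arm Z1: Z_in = Z1 + (Z3 || Z2) = 105 - j306.2 Ω = 323.7∠-71.1° Ω.
Step 5 — Source phasor: V = 195∠-64.7° V = 83.33 - j176.3 V.
Step 6 — Current: I = V / Z = 0.5986 + j0.06688 A = 0.6023∠6.4° A.
Step 7 — Complex power: S = V·I* = 38.09 - j111.1 VA.
Step 8 — Real power: P = Re(S) = 38.09 W.
Step 9 — Reactive power: Q = Im(S) = -111.1 VAR.
Step 10 — Apparent power: |S| = 117.5 VA.
Step 11 — Power factor: PF = P/|S| = 0.3243 (leading).

(a) P = 38.09 W  (b) Q = -111.1 VAR  (c) S = 117.5 VA  (d) PF = 0.3243 (leading)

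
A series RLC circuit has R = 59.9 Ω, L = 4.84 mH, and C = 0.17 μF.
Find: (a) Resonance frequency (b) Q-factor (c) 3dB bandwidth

Step 1 — Resonance condition Im(Z)=0 gives ω₀ = 1/√(LC).
Step 2 — ω₀ = 1/√(0.00484·1.7e-07) = 3.486e+04 rad/s.
Step 3 — f₀ = ω₀/(2π) = 5548 Hz.
Step 4 — Series Q: Q = ω₀L/R = 3.486e+04·0.00484/59.9 = 2.817.
Step 5 — 3dB bandwidth: Δω = ω₀/Q = 1.238e+04 rad/s; BW = Δω/(2π) = 1970 Hz.

(a) f₀ = 5548 Hz  (b) Q = 2.817  (c) BW = 1970 Hz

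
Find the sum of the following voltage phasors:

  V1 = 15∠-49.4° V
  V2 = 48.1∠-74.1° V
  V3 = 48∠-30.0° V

Step 1 — Convert each phasor to rectangular form:
  V1 = 15·(cos(-49.4°) + j·sin(-49.4°)) = 9.762 - j11.39 V
  V2 = 48.1·(cos(-74.1°) + j·sin(-74.1°)) = 13.18 - j46.26 V
  V3 = 48·(cos(-30.0°) + j·sin(-30.0°)) = 41.57 - j24 V
Step 2 — Sum components: V_total = 64.51 - j81.65 V.
Step 3 — Convert to polar: |V_total| = 104.1 V, ∠V_total = -51.7°.

V_total = 104.1∠-51.7° V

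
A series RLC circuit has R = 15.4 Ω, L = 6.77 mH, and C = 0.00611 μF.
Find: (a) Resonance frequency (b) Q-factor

Step 1 — Resonance condition Im(Z)=0 gives ω₀ = 1/√(LC).
Step 2 — ω₀ = 1/√(0.00677·6.11e-09) = 1.555e+05 rad/s.
Step 3 — f₀ = ω₀/(2π) = 2.475e+04 Hz.
Step 4 — Series Q: Q = ω₀L/R = 1.555e+05·0.00677/15.4 = 68.35.

(a) f₀ = 2.475e+04 Hz  (b) Q = 68.35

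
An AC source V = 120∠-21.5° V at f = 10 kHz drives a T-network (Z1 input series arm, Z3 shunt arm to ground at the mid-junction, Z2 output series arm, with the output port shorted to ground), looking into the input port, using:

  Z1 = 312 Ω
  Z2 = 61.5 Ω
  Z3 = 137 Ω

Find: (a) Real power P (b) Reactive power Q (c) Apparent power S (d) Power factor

Step 1 — Angular frequency: ω = 2π·f = 2π·1e+04 = 6.283e+04 rad/s.
Step 2 — Component impedances:
  Z1: Z = R = 312 Ω
  Z2: Z = R = 61.5 Ω
  Z3: Z = R = 137 Ω
Step 3 — With the output port shorted to ground, the output series arm Z2 runs from the junction to ground; the shunt arm Z3 also runs from the junction to ground. They appear in parallel: Z3 || Z2 = 42.45 Ω.
Step 4 — Series with input arm Z1: Z_in = Z1 + (Z3 || Z2) = 354.4 Ω = 354.4∠0.0° Ω.
Step 5 — Source phasor: V = 120∠-21.5° V = 111.7 - j43.98 V.
Step 6 — Current: I = V / Z = 0.315 - j0.1241 A = 0.3386∠-21.5° A.
Step 7 — Complex power: S = V·I* = 40.63 VA.
Step 8 — Real power: P = Re(S) = 40.63 W.
Step 9 — Reactive power: Q = Im(S) = 0 VAR.
Step 10 — Apparent power: |S| = 40.63 VA.
Step 11 — Power factor: PF = P/|S| = 1 (unity).

(a) P = 40.63 W  (b) Q = 0 VAR  (c) S = 40.63 VA  (d) PF = 1 (unity)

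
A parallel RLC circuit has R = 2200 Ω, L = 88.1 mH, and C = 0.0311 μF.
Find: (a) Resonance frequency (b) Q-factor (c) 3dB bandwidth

Step 1 — Resonance: ω₀ = 1/√(LC) = 1/√(0.0881·3.11e-08) = 1.91e+04 rad/s.
Step 2 — f₀ = ω₀/(2π) = 3041 Hz.
Step 3 — Parallel Q: Q = R/(ω₀L) = 2200/(1.91e+04·0.0881) = 1.307.
Step 4 — Bandwidth: Δω = ω₀/Q = 1.462e+04 rad/s; BW = Δω/(2π) = 2326 Hz.

(a) f₀ = 3041 Hz  (b) Q = 1.307  (c) BW = 2326 Hz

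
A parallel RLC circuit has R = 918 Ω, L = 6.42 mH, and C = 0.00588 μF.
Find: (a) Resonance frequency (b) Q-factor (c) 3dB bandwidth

Step 1 — Resonance: ω₀ = 1/√(LC) = 1/√(0.00642·5.88e-09) = 1.628e+05 rad/s.
Step 2 — f₀ = ω₀/(2π) = 2.59e+04 Hz.
Step 3 — Parallel Q: Q = R/(ω₀L) = 918/(1.628e+05·0.00642) = 0.8785.
Step 4 — Bandwidth: Δω = ω₀/Q = 1.853e+05 rad/s; BW = Δω/(2π) = 2.948e+04 Hz.

(a) f₀ = 2.59e+04 Hz  (b) Q = 0.8785  (c) BW = 2.948e+04 Hz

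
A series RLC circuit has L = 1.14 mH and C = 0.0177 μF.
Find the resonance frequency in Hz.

Step 1 — Resonance condition Im(Z)=0 gives ω₀ = 1/√(LC).
Step 2 — ω₀ = 1/√(0.00114·1.77e-08) = 2.226e+05 rad/s.
Step 3 — f₀ = ω₀/(2π) = 3.543e+04 Hz.

f₀ = 3.543e+04 Hz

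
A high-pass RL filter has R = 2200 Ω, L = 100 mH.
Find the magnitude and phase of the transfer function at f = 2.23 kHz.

Step 1 — Angular frequency: ω = 2π·2230 = 1.401e+04 rad/s.
Step 2 — Transfer function: H(jω) = jωL/(R + jωL).
Step 3 — Numerator jωL = j·1401; denominator R + jωL = 2200 + j1401.
Step 4 — H = 0.2886 + j0.4531.
Step 5 — Magnitude: |H| = 0.5372 (-5.4 dB); phase: φ = 57.5°.

|H| = 0.5372 (-5.4 dB), φ = 57.5°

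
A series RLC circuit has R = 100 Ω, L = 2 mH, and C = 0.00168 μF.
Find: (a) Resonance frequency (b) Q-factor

Step 1 — Resonance condition Im(Z)=0 gives ω₀ = 1/√(LC).
Step 2 — ω₀ = 1/√(0.002·1.68e-09) = 5.455e+05 rad/s.
Step 3 — f₀ = ω₀/(2π) = 8.683e+04 Hz.
Step 4 — Series Q: Q = ω₀L/R = 5.455e+05·0.002/100 = 10.91.

(a) f₀ = 8.683e+04 Hz  (b) Q = 10.91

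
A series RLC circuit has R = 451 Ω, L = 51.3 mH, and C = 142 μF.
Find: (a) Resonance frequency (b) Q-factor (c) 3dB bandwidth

Step 1 — Resonance condition Im(Z)=0 gives ω₀ = 1/√(LC).
Step 2 — ω₀ = 1/√(0.0513·0.000142) = 370.5 rad/s.
Step 3 — f₀ = ω₀/(2π) = 58.97 Hz.
Step 4 — Series Q: Q = ω₀L/R = 370.5·0.0513/451 = 0.04214.
Step 5 — 3dB bandwidth: Δω = ω₀/Q = 8791 rad/s; BW = Δω/(2π) = 1399 Hz.

(a) f₀ = 58.97 Hz  (b) Q = 0.04214  (c) BW = 1399 Hz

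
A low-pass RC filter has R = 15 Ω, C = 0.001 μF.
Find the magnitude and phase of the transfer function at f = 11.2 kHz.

Step 1 — Angular frequency: ω = 2π·1.12e+04 = 7.037e+04 rad/s.
Step 2 — Transfer function: H(jω) = 1/(1 + jωRC).
Step 3 — Denominator: 1 + jωRC = 1 + j·7.037e+04·15·1e-09 = 1 + j0.001056.
Step 4 — H = 1 - j0.001056.
Step 5 — Magnitude: |H| = 1 (-0.0 dB); phase: φ = -0.1°.

|H| = 1 (-0.0 dB), φ = -0.1°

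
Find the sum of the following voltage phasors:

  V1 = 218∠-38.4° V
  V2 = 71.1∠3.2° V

Step 1 — Convert each phasor to rectangular form:
  V1 = 218·(cos(-38.4°) + j·sin(-38.4°)) = 170.8 - j135.4 V
  V2 = 71.1·(cos(3.2°) + j·sin(3.2°)) = 70.99 + j3.969 V
Step 2 — Sum components: V_total = 241.8 - j131.4 V.
Step 3 — Convert to polar: |V_total| = 275.2 V, ∠V_total = -28.5°.

V_total = 275.2∠-28.5° V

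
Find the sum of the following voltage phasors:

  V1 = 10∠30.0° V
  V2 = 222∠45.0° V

Step 1 — Convert each phasor to rectangular form:
  V1 = 10·(cos(30.0°) + j·sin(30.0°)) = 8.66 + j5 V
  V2 = 222·(cos(45.0°) + j·sin(45.0°)) = 157 + j157 V
Step 2 — Sum components: V_total = 165.6 + j162 V.
Step 3 — Convert to polar: |V_total| = 231.7 V, ∠V_total = 44.4°.

V_total = 231.7∠44.4° V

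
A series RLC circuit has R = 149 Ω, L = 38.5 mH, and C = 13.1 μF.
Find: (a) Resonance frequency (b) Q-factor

Step 1 — Resonance condition Im(Z)=0 gives ω₀ = 1/√(LC).
Step 2 — ω₀ = 1/√(0.0385·1.31e-05) = 1408 rad/s.
Step 3 — f₀ = ω₀/(2π) = 224.1 Hz.
Step 4 — Series Q: Q = ω₀L/R = 1408·0.0385/149 = 0.3638.

(a) f₀ = 224.1 Hz  (b) Q = 0.3638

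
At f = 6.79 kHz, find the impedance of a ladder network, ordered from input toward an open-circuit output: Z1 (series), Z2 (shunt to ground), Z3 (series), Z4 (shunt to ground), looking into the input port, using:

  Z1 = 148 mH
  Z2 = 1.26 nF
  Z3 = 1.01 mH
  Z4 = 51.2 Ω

Step 1 — Angular frequency: ω = 2π·f = 2π·6790 = 4.266e+04 rad/s.
Step 2 — Component impedances:
  Z1: Z = jωL = j·4.266e+04·0.148 = 0 + j6314 Ω
  Z2: Z = 1/(jωC) = -j/(ω·C) = 0 - j1.86e+04 Ω
  Z3: Z = jωL = j·4.266e+04·0.00101 = 0 + j43.09 Ω
  Z4: Z = R = 51.2 Ω
Step 3 — Ladder network (open output): work backward from the far end, alternating series and parallel combinations. Z_in = 51.44 + j6357 Ω = 6357∠89.5° Ω.

Z = 51.44 + j6357 Ω = 6357∠89.5° Ω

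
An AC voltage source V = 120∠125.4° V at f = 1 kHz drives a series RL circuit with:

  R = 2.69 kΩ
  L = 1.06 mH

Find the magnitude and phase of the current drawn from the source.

Step 1 — Angular frequency: ω = 2π·f = 2π·1000 = 6283 rad/s.
Step 2 — Component impedances:
  R: Z = R = 2690 Ω
  L: Z = jωL = j·6283·0.00106 = 0 + j6.66 Ω
Step 3 — Series combination: Z_total = R + L = 2690 + j6.66 Ω = 2690∠0.1° Ω.
Step 4 — Source phasor: V = 120∠125.4° V = -69.51 + j97.82 V.
Step 5 — Ohm's law: I = V / Z_total = (-69.51 + j97.82) / (2690 + j6.66) = -0.02575 + j0.03643 A.
Step 6 — Convert to polar: |I| = 0.04461 A, ∠I = 125.3°.

I = 0.04461∠125.3° A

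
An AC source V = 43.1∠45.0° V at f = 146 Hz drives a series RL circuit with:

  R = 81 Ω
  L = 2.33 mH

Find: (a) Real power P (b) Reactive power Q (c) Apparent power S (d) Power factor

Step 1 — Angular frequency: ω = 2π·f = 2π·146 = 917.3 rad/s.
Step 2 — Component impedances:
  R: Z = R = 81 Ω
  L: Z = jωL = j·917.3·0.00233 = 0 + j2.137 Ω
Step 3 — Series combination: Z_total = R + L = 81 + j2.137 Ω = 81.03∠1.5° Ω.
Step 4 — Source phasor: V = 43.1∠45.0° V = 30.48 + j30.48 V.
Step 5 — Current: I = V / Z = 0.3859 + j0.3661 A = 0.5319∠43.5° A.
Step 6 — Complex power: S = V·I* = 22.92 + j0.6047 VA.
Step 7 — Real power: P = Re(S) = 22.92 W.
Step 8 — Reactive power: Q = Im(S) = 0.6047 VAR.
Step 9 — Apparent power: |S| = 22.93 VA.
Step 10 — Power factor: PF = P/|S| = 0.9997 (lagging).

(a) P = 22.92 W  (b) Q = 0.6047 VAR  (c) S = 22.93 VA  (d) PF = 0.9997 (lagging)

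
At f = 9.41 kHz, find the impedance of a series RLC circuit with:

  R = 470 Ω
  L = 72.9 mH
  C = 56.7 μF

Step 1 — Angular frequency: ω = 2π·f = 2π·9410 = 5.912e+04 rad/s.
Step 2 — Component impedances:
  R: Z = R = 470 Ω
  L: Z = jωL = j·5.912e+04·0.0729 = 0 + j4310 Ω
  C: Z = 1/(jωC) = -j/(ω·C) = 0 - j0.2983 Ω
Step 3 — Series combination: Z_total = R + L + C = 470 + j4310 Ω = 4335∠83.8° Ω.

Z = 470 + j4310 Ω = 4335∠83.8° Ω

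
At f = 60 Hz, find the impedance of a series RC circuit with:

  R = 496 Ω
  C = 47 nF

Step 1 — Angular frequency: ω = 2π·f = 2π·60 = 377 rad/s.
Step 2 — Component impedances:
  R: Z = R = 496 Ω
  C: Z = 1/(jωC) = -j/(ω·C) = 0 - j5.644e+04 Ω
Step 3 — Series combination: Z_total = R + C = 496 - j5.644e+04 Ω = 5.644e+04∠-89.5° Ω.

Z = 496 - j5.644e+04 Ω = 5.644e+04∠-89.5° Ω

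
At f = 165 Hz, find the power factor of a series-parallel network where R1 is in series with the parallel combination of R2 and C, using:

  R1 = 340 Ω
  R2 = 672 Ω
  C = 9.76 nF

Step 1 — Angular frequency: ω = 2π·f = 2π·165 = 1037 rad/s.
Step 2 — Component impedances:
  R1: Z = R = 340 Ω
  R2: Z = R = 672 Ω
  C: Z = 1/(jωC) = -j/(ω·C) = 0 - j9.883e+04 Ω
Step 3 — Parallel branch: R2 || C = 1/(1/R2 + 1/C) = 672 - j4.569 Ω.
Step 4 — Series with R1: Z_total = R1 + (R2 || C) = 1012 - j4.569 Ω = 1012∠-0.3° Ω.
Step 5 — Power factor: PF = cos(φ) = Re(Z)/|Z| = 1012/1012 = 1.
Step 6 — Type: Im(Z) = -4.569 ⇒ leading (phase φ = -0.3°).

PF = 1 (leading, φ = -0.3°)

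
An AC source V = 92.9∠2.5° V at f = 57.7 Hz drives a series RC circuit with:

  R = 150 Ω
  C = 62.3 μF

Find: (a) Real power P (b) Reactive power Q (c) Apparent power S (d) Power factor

Step 1 — Angular frequency: ω = 2π·f = 2π·57.7 = 362.5 rad/s.
Step 2 — Component impedances:
  R: Z = R = 150 Ω
  C: Z = 1/(jωC) = -j/(ω·C) = 0 - j44.27 Ω
Step 3 — Series combination: Z_total = R + C = 150 - j44.27 Ω = 156.4∠-16.4° Ω.
Step 4 — Source phasor: V = 92.9∠2.5° V = 92.81 + j4.052 V.
Step 5 — Current: I = V / Z = 0.5618 + j0.1928 A = 0.594∠18.9° A.
Step 6 — Complex power: S = V·I* = 52.93 - j15.62 VA.
Step 7 — Real power: P = Re(S) = 52.93 W.
Step 8 — Reactive power: Q = Im(S) = -15.62 VAR.
Step 9 — Apparent power: |S| = 55.18 VA.
Step 10 — Power factor: PF = P/|S| = 0.9591 (leading).

(a) P = 52.93 W  (b) Q = -15.62 VAR  (c) S = 55.18 VA  (d) PF = 0.9591 (leading)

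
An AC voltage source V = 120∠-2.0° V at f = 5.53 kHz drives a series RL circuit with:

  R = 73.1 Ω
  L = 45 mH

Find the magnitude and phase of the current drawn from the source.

Step 1 — Angular frequency: ω = 2π·f = 2π·5530 = 3.475e+04 rad/s.
Step 2 — Component impedances:
  R: Z = R = 73.1 Ω
  L: Z = jωL = j·3.475e+04·0.045 = 0 + j1564 Ω
Step 3 — Series combination: Z_total = R + L = 73.1 + j1564 Ω = 1565∠87.3° Ω.
Step 4 — Source phasor: V = 120∠-2.0° V = 119.9 - j4.188 V.
Step 5 — Ohm's law: I = V / Z_total = (119.9 - j4.188) / (73.1 + j1564) = 0.0009055 - j0.07666 A.
Step 6 — Convert to polar: |I| = 0.07666 A, ∠I = -89.3°.

I = 0.07666∠-89.3° A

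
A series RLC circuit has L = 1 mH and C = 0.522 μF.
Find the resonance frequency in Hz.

Step 1 — Resonance condition Im(Z)=0 gives ω₀ = 1/√(LC).
Step 2 — ω₀ = 1/√(0.001·5.22e-07) = 4.377e+04 rad/s.
Step 3 — f₀ = ω₀/(2π) = 6966 Hz.

f₀ = 6966 Hz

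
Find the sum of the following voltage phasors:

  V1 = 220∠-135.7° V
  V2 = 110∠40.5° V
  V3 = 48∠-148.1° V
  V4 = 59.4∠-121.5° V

Step 1 — Convert each phasor to rectangular form:
  V1 = 220·(cos(-135.7°) + j·sin(-135.7°)) = -157.5 - j153.7 V
  V2 = 110·(cos(40.5°) + j·sin(40.5°)) = 83.64 + j71.44 V
  V3 = 48·(cos(-148.1°) + j·sin(-148.1°)) = -40.75 - j25.37 V
  V4 = 59.4·(cos(-121.5°) + j·sin(-121.5°)) = -31.04 - j50.65 V
Step 2 — Sum components: V_total = -145.6 - j158.2 V.
Step 3 — Convert to polar: |V_total| = 215 V, ∠V_total = -132.6°.

V_total = 215∠-132.6° V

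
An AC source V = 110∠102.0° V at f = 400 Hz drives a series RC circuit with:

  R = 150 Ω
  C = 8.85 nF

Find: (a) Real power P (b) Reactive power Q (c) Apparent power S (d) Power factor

Step 1 — Angular frequency: ω = 2π·f = 2π·400 = 2513 rad/s.
Step 2 — Component impedances:
  R: Z = R = 150 Ω
  C: Z = 1/(jωC) = -j/(ω·C) = 0 - j4.496e+04 Ω
Step 3 — Series combination: Z_total = R + C = 150 - j4.496e+04 Ω = 4.496e+04∠-89.8° Ω.
Step 4 — Source phasor: V = 110∠102.0° V = -22.87 + j107.6 V.
Step 5 — Current: I = V / Z = -0.002395 - j0.0005007 A = 0.002447∠-168.2° A.
Step 6 — Complex power: S = V·I* = 0.0008979 - j0.2691 VA.
Step 7 — Real power: P = Re(S) = 0.0008979 W.
Step 8 — Reactive power: Q = Im(S) = -0.2691 VAR.
Step 9 — Apparent power: |S| = 0.2691 VA.
Step 10 — Power factor: PF = P/|S| = 0.003336 (leading).

(a) P = 0.0008979 W  (b) Q = -0.2691 VAR  (c) S = 0.2691 VA  (d) PF = 0.003336 (leading)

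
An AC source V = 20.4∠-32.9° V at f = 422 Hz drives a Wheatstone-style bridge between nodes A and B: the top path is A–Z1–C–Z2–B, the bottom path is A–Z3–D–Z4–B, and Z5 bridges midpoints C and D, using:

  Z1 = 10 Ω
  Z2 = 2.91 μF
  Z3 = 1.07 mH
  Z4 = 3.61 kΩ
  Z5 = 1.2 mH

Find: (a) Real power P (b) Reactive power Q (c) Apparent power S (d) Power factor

Step 1 — Angular frequency: ω = 2π·f = 2π·422 = 2652 rad/s.
Step 2 — Component impedances:
  Z1: Z = R = 10 Ω
  Z2: Z = 1/(jωC) = -j/(ω·C) = 0 - j129.6 Ω
  Z3: Z = jωL = j·2652·0.00107 = 0 + j2.837 Ω
  Z4: Z = R = 3610 Ω
  Z5: Z = jωL = j·2652·0.0012 = 0 + j3.182 Ω
Step 3 — Bridge requires nodal analysis (the Z5 bridge couples midpoints C and D, so the two paths cannot be reduced to a simple series/parallel combination). Setting node B to ground and injecting 1 A at node A, the 3-node admittance system at A, C, D solves to V_A = Z_AB = 7.136 - j124.9 Ω = 125.1∠-86.7° Ω.
Step 4 — Source phasor: V = 20.4∠-32.9° V = 17.13 - j11.08 V.
Step 5 — Current: I = V / Z = 0.09621 + j0.1316 A = 0.163∠53.8° A.
Step 6 — Complex power: S = V·I* = 0.1896 - j3.32 VA.
Step 7 — Real power: P = Re(S) = 0.1896 W.
Step 8 — Reactive power: Q = Im(S) = -3.32 VAR.
Step 9 — Apparent power: |S| = 3.326 VA.
Step 10 — Power factor: PF = P/|S| = 0.05702 (leading).

(a) P = 0.1896 W  (b) Q = -3.32 VAR  (c) S = 3.326 VA  (d) PF = 0.05702 (leading)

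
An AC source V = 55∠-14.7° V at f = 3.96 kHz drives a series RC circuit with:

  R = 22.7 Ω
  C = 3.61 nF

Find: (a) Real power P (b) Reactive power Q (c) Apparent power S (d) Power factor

Step 1 — Angular frequency: ω = 2π·f = 2π·3960 = 2.488e+04 rad/s.
Step 2 — Component impedances:
  R: Z = R = 22.7 Ω
  C: Z = 1/(jωC) = -j/(ω·C) = 0 - j1.113e+04 Ω
Step 3 — Series combination: Z_total = R + C = 22.7 - j1.113e+04 Ω = 1.113e+04∠-89.9° Ω.
Step 4 — Source phasor: V = 55∠-14.7° V = 53.2 - j13.96 V.
Step 5 — Current: I = V / Z = 0.001263 + j0.004776 A = 0.00494∠75.2° A.
Step 6 — Complex power: S = V·I* = 0.000554 - j0.2717 VA.
Step 7 — Real power: P = Re(S) = 0.000554 W.
Step 8 — Reactive power: Q = Im(S) = -0.2717 VAR.
Step 9 — Apparent power: |S| = 0.2717 VA.
Step 10 — Power factor: PF = P/|S| = 0.002039 (leading).

(a) P = 0.000554 W  (b) Q = -0.2717 VAR  (c) S = 0.2717 VA  (d) PF = 0.002039 (leading)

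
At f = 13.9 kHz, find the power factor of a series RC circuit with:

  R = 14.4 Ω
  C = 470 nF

Step 1 — Angular frequency: ω = 2π·f = 2π·1.39e+04 = 8.734e+04 rad/s.
Step 2 — Component impedances:
  R: Z = R = 14.4 Ω
  C: Z = 1/(jωC) = -j/(ω·C) = 0 - j24.36 Ω
Step 3 — Series combination: Z_total = R + C = 14.4 - j24.36 Ω = 28.3∠-59.4° Ω.
Step 4 — Power factor: PF = cos(φ) = Re(Z)/|Z| = 14.4/28.3 = 0.5088.
Step 5 — Type: Im(Z) = -24.36 ⇒ leading (phase φ = -59.4°).

PF = 0.5088 (leading, φ = -59.4°)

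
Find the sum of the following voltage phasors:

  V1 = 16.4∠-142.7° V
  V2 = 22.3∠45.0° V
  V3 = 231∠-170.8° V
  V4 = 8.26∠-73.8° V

Step 1 — Convert each phasor to rectangular form:
  V1 = 16.4·(cos(-142.7°) + j·sin(-142.7°)) = -13.05 - j9.938 V
  V2 = 22.3·(cos(45.0°) + j·sin(45.0°)) = 15.77 + j15.77 V
  V3 = 231·(cos(-170.8°) + j·sin(-170.8°)) = -228 - j36.93 V
  V4 = 8.26·(cos(-73.8°) + j·sin(-73.8°)) = 2.304 - j7.932 V
Step 2 — Sum components: V_total = -223 - j39.03 V.
Step 3 — Convert to polar: |V_total| = 226.4 V, ∠V_total = -170.1°.

V_total = 226.4∠-170.1° V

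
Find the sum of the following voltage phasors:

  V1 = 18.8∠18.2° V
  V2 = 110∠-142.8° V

Step 1 — Convert each phasor to rectangular form:
  V1 = 18.8·(cos(18.2°) + j·sin(18.2°)) = 17.86 + j5.872 V
  V2 = 110·(cos(-142.8°) + j·sin(-142.8°)) = -87.62 - j66.51 V
Step 2 — Sum components: V_total = -69.76 - j60.63 V.
Step 3 — Convert to polar: |V_total| = 92.43 V, ∠V_total = -139.0°.

V_total = 92.43∠-139.0° V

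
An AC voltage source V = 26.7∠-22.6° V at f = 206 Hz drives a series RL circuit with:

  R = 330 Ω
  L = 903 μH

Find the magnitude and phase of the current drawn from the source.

Step 1 — Angular frequency: ω = 2π·f = 2π·206 = 1294 rad/s.
Step 2 — Component impedances:
  R: Z = R = 330 Ω
  L: Z = jωL = j·1294·0.000903 = 0 + j1.169 Ω
Step 3 — Series combination: Z_total = R + L = 330 + j1.169 Ω = 330∠0.2° Ω.
Step 4 — Source phasor: V = 26.7∠-22.6° V = 24.65 - j10.26 V.
Step 5 — Ohm's law: I = V / Z_total = (24.65 - j10.26) / (330 + j1.169) = 0.07459 - j0.03136 A.
Step 6 — Convert to polar: |I| = 0.08091 A, ∠I = -22.8°.

I = 0.08091∠-22.8° A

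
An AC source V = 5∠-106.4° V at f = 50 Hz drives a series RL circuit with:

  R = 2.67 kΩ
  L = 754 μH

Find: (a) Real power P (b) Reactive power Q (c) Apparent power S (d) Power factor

Step 1 — Angular frequency: ω = 2π·f = 2π·50 = 314.2 rad/s.
Step 2 — Component impedances:
  R: Z = R = 2670 Ω
  L: Z = jωL = j·314.2·0.000754 = 0 + j0.2369 Ω
Step 3 — Series combination: Z_total = R + L = 2670 + j0.2369 Ω = 2670∠0.0° Ω.
Step 4 — Source phasor: V = 5∠-106.4° V = -1.412 - j4.797 V.
Step 5 — Current: I = V / Z = -0.0005289 - j0.001796 A = 0.001873∠-106.4° A.
Step 6 — Complex power: S = V·I* = 0.009363 + j8.307e-07 VA.
Step 7 — Real power: P = Re(S) = 0.009363 W.
Step 8 — Reactive power: Q = Im(S) = 8.307e-07 VAR.
Step 9 — Apparent power: |S| = 0.009363 VA.
Step 10 — Power factor: PF = P/|S| = 1 (lagging).

(a) P = 0.009363 W  (b) Q = 8.307e-07 VAR  (c) S = 0.009363 VA  (d) PF = 1 (lagging)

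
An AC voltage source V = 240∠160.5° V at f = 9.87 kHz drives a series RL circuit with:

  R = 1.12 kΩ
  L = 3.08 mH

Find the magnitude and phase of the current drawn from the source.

Step 1 — Angular frequency: ω = 2π·f = 2π·9870 = 6.202e+04 rad/s.
Step 2 — Component impedances:
  R: Z = R = 1120 Ω
  L: Z = jωL = j·6.202e+04·0.00308 = 0 + j191 Ω
Step 3 — Series combination: Z_total = R + L = 1120 + j191 Ω = 1136∠9.7° Ω.
Step 4 — Source phasor: V = 240∠160.5° V = -226.2 + j80.11 V.
Step 5 — Ohm's law: I = V / Z_total = (-226.2 + j80.11) / (1120 + j191) = -0.1844 + j0.103 A.
Step 6 — Convert to polar: |I| = 0.2112 A, ∠I = 150.8°.

I = 0.2112∠150.8° A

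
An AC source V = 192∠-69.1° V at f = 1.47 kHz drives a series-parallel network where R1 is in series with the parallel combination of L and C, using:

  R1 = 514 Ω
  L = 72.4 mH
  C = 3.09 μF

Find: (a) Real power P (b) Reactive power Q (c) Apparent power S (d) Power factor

Step 1 — Angular frequency: ω = 2π·f = 2π·1470 = 9236 rad/s.
Step 2 — Component impedances:
  R1: Z = R = 514 Ω
  L: Z = jωL = j·9236·0.0724 = 0 + j668.7 Ω
  C: Z = 1/(jωC) = -j/(ω·C) = 0 - j35.04 Ω
Step 3 — Parallel branch: L || C = 1/(1/L + 1/C) = 0 - j36.98 Ω.
Step 4 — Series with R1: Z_total = R1 + (L || C) = 514 - j36.98 Ω = 515.3∠-4.1° Ω.
Step 5 — Source phasor: V = 192∠-69.1° V = 68.49 - j179.4 V.
Step 6 — Current: I = V / Z = 0.1575 - j0.3376 A = 0.3726∠-65.0° A.
Step 7 — Complex power: S = V·I* = 71.35 - j5.133 VA.
Step 8 — Real power: P = Re(S) = 71.35 W.
Step 9 — Reactive power: Q = Im(S) = -5.133 VAR.
Step 10 — Apparent power: |S| = 71.53 VA.
Step 11 — Power factor: PF = P/|S| = 0.9974 (leading).

(a) P = 71.35 W  (b) Q = -5.133 VAR  (c) S = 71.53 VA  (d) PF = 0.9974 (leading)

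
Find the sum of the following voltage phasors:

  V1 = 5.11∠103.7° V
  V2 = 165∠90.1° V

Step 1 — Convert each phasor to rectangular form:
  V1 = 5.11·(cos(103.7°) + j·sin(103.7°)) = -1.21 + j4.965 V
  V2 = 165·(cos(90.1°) + j·sin(90.1°)) = -0.288 + j165 V
Step 2 — Sum components: V_total = -1.498 + j170 V.
Step 3 — Convert to polar: |V_total| = 170 V, ∠V_total = 90.5°.

V_total = 170∠90.5° V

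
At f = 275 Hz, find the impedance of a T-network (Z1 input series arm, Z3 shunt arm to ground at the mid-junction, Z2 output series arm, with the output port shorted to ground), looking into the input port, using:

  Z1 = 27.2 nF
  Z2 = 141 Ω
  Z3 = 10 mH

Step 1 — Angular frequency: ω = 2π·f = 2π·275 = 1728 rad/s.
Step 2 — Component impedances:
  Z1: Z = 1/(jωC) = -j/(ω·C) = 0 - j2.128e+04 Ω
  Z2: Z = R = 141 Ω
  Z3: Z = jωL = j·1728·0.01 = 0 + j17.28 Ω
Step 3 — With the output port shorted to ground, the output series arm Z2 runs from the junction to ground; the shunt arm Z3 also runs from the junction to ground. They appear in parallel: Z3 || Z2 = 2.086 + j17.02 Ω.
Step 4 — Series with input arm Z1: Z_in = Z1 + (Z3 || Z2) = 2.086 - j2.126e+04 Ω = 2.126e+04∠-90.0° Ω.

Z = 2.086 - j2.126e+04 Ω = 2.126e+04∠-90.0° Ω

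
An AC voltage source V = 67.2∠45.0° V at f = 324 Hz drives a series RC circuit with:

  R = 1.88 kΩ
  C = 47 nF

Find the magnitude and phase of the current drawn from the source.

Step 1 — Angular frequency: ω = 2π·f = 2π·324 = 2036 rad/s.
Step 2 — Component impedances:
  R: Z = R = 1880 Ω
  C: Z = 1/(jωC) = -j/(ω·C) = 0 - j1.045e+04 Ω
Step 3 — Series combination: Z_total = R + C = 1880 - j1.045e+04 Ω = 1.062e+04∠-79.8° Ω.
Step 4 — Source phasor: V = 67.2∠45.0° V = 47.52 + j47.52 V.
Step 5 — Ohm's law: I = V / Z_total = (47.52 + j47.52) / (1880 - j1.045e+04) = -0.003612 + j0.005196 A.
Step 6 — Convert to polar: |I| = 0.006328 A, ∠I = 124.8°.

I = 0.006328∠124.8° A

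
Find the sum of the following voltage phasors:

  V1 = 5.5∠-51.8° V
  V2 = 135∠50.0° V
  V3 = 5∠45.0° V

Step 1 — Convert each phasor to rectangular form:
  V1 = 5.5·(cos(-51.8°) + j·sin(-51.8°)) = 3.401 - j4.322 V
  V2 = 135·(cos(50.0°) + j·sin(50.0°)) = 86.78 + j103.4 V
  V3 = 5·(cos(45.0°) + j·sin(45.0°)) = 3.536 + j3.536 V
Step 2 — Sum components: V_total = 93.71 + j102.6 V.
Step 3 — Convert to polar: |V_total| = 139 V, ∠V_total = 47.6°.

V_total = 139∠47.6° V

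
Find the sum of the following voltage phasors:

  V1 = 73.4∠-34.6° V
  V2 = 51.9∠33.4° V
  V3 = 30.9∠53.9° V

Step 1 — Convert each phasor to rectangular form:
  V1 = 73.4·(cos(-34.6°) + j·sin(-34.6°)) = 60.42 - j41.68 V
  V2 = 51.9·(cos(33.4°) + j·sin(33.4°)) = 43.33 + j28.57 V
  V3 = 30.9·(cos(53.9°) + j·sin(53.9°)) = 18.21 + j24.97 V
Step 2 — Sum components: V_total = 122 + j11.86 V.
Step 3 — Convert to polar: |V_total| = 122.5 V, ∠V_total = 5.6°.

V_total = 122.5∠5.6° V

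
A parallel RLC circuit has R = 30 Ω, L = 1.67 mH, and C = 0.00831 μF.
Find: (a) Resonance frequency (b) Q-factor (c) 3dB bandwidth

Step 1 — Resonance: ω₀ = 1/√(LC) = 1/√(0.00167·8.31e-09) = 2.684e+05 rad/s.
Step 2 — f₀ = ω₀/(2π) = 4.272e+04 Hz.
Step 3 — Parallel Q: Q = R/(ω₀L) = 30/(2.684e+05·0.00167) = 0.06692.
Step 4 — Bandwidth: Δω = ω₀/Q = 4.011e+06 rad/s; BW = Δω/(2π) = 6.384e+05 Hz.

(a) f₀ = 4.272e+04 Hz  (b) Q = 0.06692  (c) BW = 6.384e+05 Hz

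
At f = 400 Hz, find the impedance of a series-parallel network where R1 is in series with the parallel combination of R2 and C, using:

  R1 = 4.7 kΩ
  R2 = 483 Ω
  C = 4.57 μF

Step 1 — Angular frequency: ω = 2π·f = 2π·400 = 2513 rad/s.
Step 2 — Component impedances:
  R1: Z = R = 4700 Ω
  R2: Z = R = 483 Ω
  C: Z = 1/(jωC) = -j/(ω·C) = 0 - j87.07 Ω
Step 3 — Parallel branch: R2 || C = 1/(1/R2 + 1/C) = 15.2 - j84.33 Ω.
Step 4 — Series with R1: Z_total = R1 + (R2 || C) = 4715 - j84.33 Ω = 4716∠-1.0° Ω.

Z = 4715 - j84.33 Ω = 4716∠-1.0° Ω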